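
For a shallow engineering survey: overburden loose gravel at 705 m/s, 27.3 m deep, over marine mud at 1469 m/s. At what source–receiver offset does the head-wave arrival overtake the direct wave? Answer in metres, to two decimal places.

92.10 m

x_cross = 2h·√((V₂+V₁)/(V₂−V₁)).
(V₂+V₁)/(V₂−V₁) = (1469+705)/(1469−705) = 2.8455; √ = 1.6869.
x_cross = 2·27.3·1.6869 = 92.10 m.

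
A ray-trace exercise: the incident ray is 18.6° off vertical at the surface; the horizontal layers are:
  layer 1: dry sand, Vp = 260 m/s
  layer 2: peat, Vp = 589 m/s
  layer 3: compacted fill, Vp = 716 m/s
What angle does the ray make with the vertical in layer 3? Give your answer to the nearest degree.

61°

Snell's law across each interface conserves sin θ / V, so sin θ_3 = V_3·sin θ₁/V₁.
sin θ_3 = 716 × sin 18.6° / 260 = 0.8784.
θ_3 = 61.45° from the vertical.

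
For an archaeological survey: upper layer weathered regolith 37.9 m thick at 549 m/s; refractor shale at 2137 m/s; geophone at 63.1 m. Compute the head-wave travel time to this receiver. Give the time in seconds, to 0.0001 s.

0.1630 s

t = x/V₂ + 2h·√(V₂²−V₁²)/(V₁V₂).
√(V₂²−V₁²) = √(2137²−549²) = 2065.3 m/s; delay term = 2·37.9·2065.3/(549·2137) = 0.13344 s.
t = 63.1/2137 + 0.13344 = 0.16296 s.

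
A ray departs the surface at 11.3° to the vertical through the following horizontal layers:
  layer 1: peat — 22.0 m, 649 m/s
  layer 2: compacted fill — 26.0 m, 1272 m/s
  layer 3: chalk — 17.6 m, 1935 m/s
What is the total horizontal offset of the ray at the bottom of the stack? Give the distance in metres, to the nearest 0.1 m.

27.9 m

Ray parameter p = sin 11.3° / 649 m/s = 3.0192e-04 s/m.
Layer 1: θ = 11.30°; offset = 22.0·tan 11.30° = 4.396 m.
Layer 2: sin θ = p·1272 = 0.3840 → θ = 22.58°; offset = 26.0·tan 22.58° = 10.814 m.
Layer 3: sin θ = p·1935 = 0.5842 → θ = 35.75°; offset = 17.6·tan 35.75° = 12.669 m.
Summing the layer offsets gives 27.879 m.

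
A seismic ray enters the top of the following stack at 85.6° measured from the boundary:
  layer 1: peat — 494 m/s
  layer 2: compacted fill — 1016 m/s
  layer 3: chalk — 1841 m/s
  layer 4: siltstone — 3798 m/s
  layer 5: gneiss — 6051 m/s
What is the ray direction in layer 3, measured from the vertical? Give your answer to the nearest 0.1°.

From the normal: θ₁ = 90° − 85.6° = 4.4°.
Ray parameter p = sin 4.4° / 494 = 1.5530e-04 s/m.
sin θ_3 = p·V_3 = 1.5530e-04 × 1841 = 0.2859.
θ_3 = arcsin 0.2859 = 16.61°.

16.6°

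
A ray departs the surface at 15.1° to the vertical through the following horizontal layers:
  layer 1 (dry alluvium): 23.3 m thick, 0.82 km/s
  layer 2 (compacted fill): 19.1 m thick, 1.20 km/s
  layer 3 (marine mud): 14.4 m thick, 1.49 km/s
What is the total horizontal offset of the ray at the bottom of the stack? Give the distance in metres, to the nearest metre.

22 m

Apply Snell's law at each interface; in layer i the horizontal offset is hᵢ·tan θᵢ.
Layer 1: θ = 15.10°; offset = 23.3·tan 15.10° = 6.287 m.
Layer 2: sin θ = 1.20·sin 15.1°/0.82 = 0.3812, θ = 22.41°; offset = 19.1·tan 22.41° = 7.876 m.
Layer 3: sin θ = 1.49·sin 15.1°/0.82 = 0.4734, θ = 28.25°; offset = 14.4·tan 28.25° = 7.738 m.
Total horizontal offset = 21.901 m.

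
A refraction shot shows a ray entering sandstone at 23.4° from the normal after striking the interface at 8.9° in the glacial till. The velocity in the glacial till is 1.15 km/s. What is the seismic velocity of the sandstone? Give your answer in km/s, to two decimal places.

2.95 km/s

sin 8.9° = 0.1547; sin 23.4° = 0.3971.
V₂ = V₁·(sin θ₂/sin θ₁) = 1.15·(0.3971/0.1547) = 2.95 km/s.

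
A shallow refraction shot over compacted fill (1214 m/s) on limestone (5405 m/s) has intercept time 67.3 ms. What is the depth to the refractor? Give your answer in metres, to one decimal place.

h = tᵢ·V₁·V₂ / (2·√(V₂²−V₁²)).
√(V₂²−V₁²) = √(5405² − 1214²) = 5266.9 m/s.
h = 0.0673 s × 1214 × 5405 / (2 × 5266.9) = 41.92 m.

41.9 m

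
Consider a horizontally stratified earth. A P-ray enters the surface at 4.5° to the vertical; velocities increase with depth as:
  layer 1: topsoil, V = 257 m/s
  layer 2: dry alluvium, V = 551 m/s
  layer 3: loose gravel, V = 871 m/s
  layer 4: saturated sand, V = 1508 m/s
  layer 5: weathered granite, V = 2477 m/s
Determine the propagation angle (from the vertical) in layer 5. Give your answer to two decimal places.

Ray parameter p = sin 4.5° / 257 = 3.0529e-04 s/m.
sin θ_5 = p·V_5 = 3.0529e-04 × 2477 = 0.7562.
θ_5 = 49.13° from the vertical.

49.13°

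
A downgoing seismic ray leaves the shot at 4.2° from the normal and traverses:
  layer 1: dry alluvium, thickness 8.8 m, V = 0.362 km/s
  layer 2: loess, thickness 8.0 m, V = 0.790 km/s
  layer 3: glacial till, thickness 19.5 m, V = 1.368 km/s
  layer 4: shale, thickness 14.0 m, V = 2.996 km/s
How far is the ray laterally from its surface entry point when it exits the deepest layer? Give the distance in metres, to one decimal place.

p = sin θ₁/V₁ = sin 4.2°/0.362 = 2.0232e-01 s/km is conserved through the stack.
Layer 1: θ = 4.20°; offset = 8.8·tan 4.20° = 0.646 m.
Layer 2: sin θ = p·0.790 = 0.1598 → θ = 9.20°; offset = 8.0·tan 9.20° = 1.295 m.
Layer 3: sin θ = p·1.368 = 0.2768 → θ = 16.07°; offset = 19.5·tan 16.07° = 5.616 m.
Layer 4: sin θ = p·2.996 = 0.6061 → θ = 37.31°; offset = 14.0·tan 37.31° = 10.669 m.
Summing the layer offsets gives 18.227 m.

18.2 m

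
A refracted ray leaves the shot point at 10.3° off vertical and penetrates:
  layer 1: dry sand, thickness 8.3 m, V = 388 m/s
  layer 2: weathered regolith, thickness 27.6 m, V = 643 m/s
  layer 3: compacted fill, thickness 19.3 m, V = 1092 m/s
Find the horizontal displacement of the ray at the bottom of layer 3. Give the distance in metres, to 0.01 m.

Apply Snell's law at each interface; in layer i the horizontal offset is hᵢ·tan θᵢ.
Layer 1: θ = 10.30°; offset = 8.3·tan 10.30° = 1.5084 m.
Layer 2: sin θ = 643·sin 10.3°/388 = 0.2963, θ = 17.24°; offset = 27.6·tan 17.24° = 8.5628 m.
Layer 3: sin θ = 1092·sin 10.3°/388 = 0.5032, θ = 30.21°; offset = 19.3·tan 30.21° = 11.2391 m.
Total horizontal offset = 21.3102 m.

21.31 m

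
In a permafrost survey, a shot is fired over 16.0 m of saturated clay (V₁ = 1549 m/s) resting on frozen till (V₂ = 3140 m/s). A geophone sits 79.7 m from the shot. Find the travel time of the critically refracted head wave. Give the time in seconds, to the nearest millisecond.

t = x/V₂ + 2h·√(V₂²−V₁²)/(V₁V₂).
√(V₂²−V₁²) = √(3140²−1549²) = 2731.3 m/s; delay term = 2·16.0·2731.3/(1549·3140) = 0.01797 s.
t = 79.7/3140 + 0.01797 = 0.04335 s.

0.043 s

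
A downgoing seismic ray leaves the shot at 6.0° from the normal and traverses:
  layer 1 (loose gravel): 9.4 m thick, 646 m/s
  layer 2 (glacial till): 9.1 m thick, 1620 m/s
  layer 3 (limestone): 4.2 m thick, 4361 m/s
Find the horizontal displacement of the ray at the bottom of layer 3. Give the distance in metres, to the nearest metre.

8 m

Ray parameter p = sin 6.0° / 646 m/s = 1.6181e-04 s/m.
Layer 1: θ = 6.00°; offset = 9.4·tan 6.00° = 0.988 m.
Layer 2: sin θ = p·1620 = 0.2621 → θ = 15.20°; offset = 9.1·tan 15.20° = 2.472 m.
Layer 3: sin θ = p·4361 = 0.7056 → θ = 44.88°; offset = 4.2·tan 44.88° = 4.183 m.
Total horizontal offset = 7.643 m.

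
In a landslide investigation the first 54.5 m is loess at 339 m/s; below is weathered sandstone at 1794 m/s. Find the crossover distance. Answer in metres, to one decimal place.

132.0 m

x_cross = 2h·√((V₂+V₁)/(V₂−V₁)).
(V₂+V₁)/(V₂−V₁) = (1794+339)/(1794−339) = 1.4660; √ = 1.2108.
x_cross = 2·54.5·1.2108 = 131.97 m.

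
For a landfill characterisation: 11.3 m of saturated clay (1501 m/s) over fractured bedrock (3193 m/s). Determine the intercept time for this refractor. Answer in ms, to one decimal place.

tᵢ = 2h·√(V₂²−V₁²)/(V₁V₂).
√(V₂²−V₁²) = √(3193²−1501²) = 2818.2 m/s.
tᵢ = 2·11.3·2818.2/(1501·3193) = 0.01329 s.

13.3 ms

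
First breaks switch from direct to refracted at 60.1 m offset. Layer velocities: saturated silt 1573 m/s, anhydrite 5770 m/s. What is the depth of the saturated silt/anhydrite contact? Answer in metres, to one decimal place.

x_cross = 2h·√((V₂+V₁)/(V₂−V₁)) → h = x_cross / (2·√((V₂+V₁)/(V₂−V₁))).
√((V₂+V₁)/(V₂−V₁)) = √((5770+1573)/(5770−1573)) = 1.3227.
h = 60.1 / (2·1.3227) = 22.72 m.

22.7 m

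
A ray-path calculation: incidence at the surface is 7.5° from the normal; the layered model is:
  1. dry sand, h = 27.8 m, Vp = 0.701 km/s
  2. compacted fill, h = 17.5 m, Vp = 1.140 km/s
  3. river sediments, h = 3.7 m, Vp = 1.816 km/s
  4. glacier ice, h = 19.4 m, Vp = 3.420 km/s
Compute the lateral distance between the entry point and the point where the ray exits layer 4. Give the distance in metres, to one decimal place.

Ray parameter p = sin 7.5° / 0.701 km/s = 1.8620e-01 s/km.
Layer 1: θ = 7.50°; offset = 27.8·tan 7.50° = 3.660 m.
Layer 2: sin θ = p·1.140 = 0.2123 → θ = 12.26°; offset = 17.5·tan 12.26° = 3.801 m.
Layer 3: sin θ = p·1.816 = 0.3381 → θ = 19.76°; offset = 3.7·tan 19.76° = 1.329 m.
Layer 4: sin θ = p·3.420 = 0.6368 → θ = 39.55°; offset = 19.4·tan 39.55° = 16.023 m.
Σ offsets = 24.813 m.

24.8 m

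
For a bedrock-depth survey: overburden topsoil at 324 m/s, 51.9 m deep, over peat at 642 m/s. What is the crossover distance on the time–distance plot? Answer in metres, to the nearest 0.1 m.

x_cross = 2h·√((V₂+V₁)/(V₂−V₁)).
(V₂+V₁)/(V₂−V₁) = (642+324)/(642−324) = 3.0377; √ = 1.7429.
x_cross = 2·51.9·1.7429 = 180.91 m.

180.9 m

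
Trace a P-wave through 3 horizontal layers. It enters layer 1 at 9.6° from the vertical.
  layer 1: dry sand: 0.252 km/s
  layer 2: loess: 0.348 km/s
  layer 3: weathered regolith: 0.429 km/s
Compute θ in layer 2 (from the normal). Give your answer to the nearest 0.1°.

Ray parameter p = sin 9.6° / 0.252 = 6.6178e-01 s/km.
sin θ_2 = p·V_2 = 6.6178e-01 × 0.348 = 0.2303.
θ_2 = 13.31° from the vertical.

13.3°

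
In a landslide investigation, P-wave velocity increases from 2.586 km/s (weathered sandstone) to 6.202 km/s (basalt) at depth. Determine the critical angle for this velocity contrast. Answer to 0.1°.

Critical incidence: sin θ_c = V₁/V₂ = 2.586/6.202 = 0.4170.
θ_c = arcsin 0.4170 = 24.64°.

24.6°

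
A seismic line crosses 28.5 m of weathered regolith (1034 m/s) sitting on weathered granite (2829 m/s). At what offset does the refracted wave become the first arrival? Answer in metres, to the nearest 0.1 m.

θ_c = arcsin(1034/2829) = 21.44°, so cos θ_c = 0.9308 and tᵢ = 2h cos θ_c/V₁ = 0.0513 s.
At crossover x/V₁ = x/V₂ + tᵢ ⇒ x = tᵢ/(1/V₁ − 1/V₂) = 0.05131/(9.6712e-04 − 3.5348e-04) = 83.62 m.

83.6 m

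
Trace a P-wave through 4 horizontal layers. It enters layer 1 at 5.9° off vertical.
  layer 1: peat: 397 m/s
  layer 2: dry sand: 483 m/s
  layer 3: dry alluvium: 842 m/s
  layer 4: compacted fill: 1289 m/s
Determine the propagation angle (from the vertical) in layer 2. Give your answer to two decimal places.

Snell's law across each interface conserves sin θ / V, so sin θ_2 = V_2·sin θ₁/V₁.
sin θ_2 = 483 × sin 5.9° / 397 = 0.1251.
θ_2 = 7.18° from the vertical.

7.18°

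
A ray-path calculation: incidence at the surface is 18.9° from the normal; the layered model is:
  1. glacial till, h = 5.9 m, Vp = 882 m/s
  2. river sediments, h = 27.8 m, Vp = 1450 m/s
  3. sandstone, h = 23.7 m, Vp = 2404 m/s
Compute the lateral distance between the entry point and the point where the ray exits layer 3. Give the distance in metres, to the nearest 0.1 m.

64.1 m

p = sin θ₁/V₁ = sin 18.9°/882 = 3.6725e-04 s/m is conserved through the stack.
Layer 1: θ = 18.90°; offset = 5.9·tan 18.90° = 2.020 m.
Layer 2: sin θ = p·1450 = 0.5325 → θ = 32.18°; offset = 27.8·tan 32.18° = 17.490 m.
Layer 3: sin θ = p·2404 = 0.8829 → θ = 61.99°; offset = 23.7·tan 61.99° = 44.557 m.
Total horizontal offset = 64.067 m.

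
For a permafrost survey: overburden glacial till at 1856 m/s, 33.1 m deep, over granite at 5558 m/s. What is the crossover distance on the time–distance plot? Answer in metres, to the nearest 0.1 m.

93.7 m

x_cross = 2h·√((V₂+V₁)/(V₂−V₁)).
(V₂+V₁)/(V₂−V₁) = (5558+1856)/(5558−1856) = 2.0027; √ = 1.4152.
x_cross = 2·33.1·1.4152 = 93.68 m.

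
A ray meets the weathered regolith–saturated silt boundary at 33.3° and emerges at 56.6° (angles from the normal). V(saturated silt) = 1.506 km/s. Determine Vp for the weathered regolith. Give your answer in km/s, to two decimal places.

0.99 km/s

Snell's law: sin 33.3°/V₁ = sin 56.6°/V₂.
V₁ = V₂·sin 33.3°/sin 56.6° = 1.506 × 0.6576 = 0.99 km/s.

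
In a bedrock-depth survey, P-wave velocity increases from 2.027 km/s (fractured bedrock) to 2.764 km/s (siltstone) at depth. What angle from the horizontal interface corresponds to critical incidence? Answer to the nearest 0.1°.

Critical incidence: sin θ_c = V₁/V₂ = 2.027/2.764 = 0.7334.
θ_c = arcsin 0.7334 = 47.17°.
Measured from the interface: 90° − 47.17° = 42.83°.

42.8°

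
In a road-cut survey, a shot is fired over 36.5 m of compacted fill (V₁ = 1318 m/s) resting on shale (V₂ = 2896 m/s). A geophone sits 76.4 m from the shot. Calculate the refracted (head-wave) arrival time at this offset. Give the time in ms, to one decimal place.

75.7 ms

θ_c = arcsin(V₁/V₂) = arcsin(1318/2896) = 27.07°, cos θ_c = 0.8904.
Intercept time tᵢ = 2h cos θ_c / V₁ = 2·36.5·0.8904/1318 = 0.04932 s.
t = x/V₂ + tᵢ = 76.4/2896 + 0.04932 = 0.07570 s.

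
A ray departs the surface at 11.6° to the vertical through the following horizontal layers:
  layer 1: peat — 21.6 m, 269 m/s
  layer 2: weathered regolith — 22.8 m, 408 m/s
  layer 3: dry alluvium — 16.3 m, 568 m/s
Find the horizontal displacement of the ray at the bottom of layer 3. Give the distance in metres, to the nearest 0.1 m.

19.4 m

Apply Snell's law at each interface; in layer i the horizontal offset is hᵢ·tan θᵢ.
Layer 1: θ = 11.60°; offset = 21.6·tan 11.60° = 4.434 m.
Layer 2: sin θ = 408·sin 11.6°/269 = 0.3050, θ = 17.76°; offset = 22.8·tan 17.76° = 7.301 m.
Layer 3: sin θ = 568·sin 11.6°/269 = 0.4246, θ = 25.12°; offset = 16.3·tan 25.12° = 7.644 m.
Total horizontal offset = 19.379 m.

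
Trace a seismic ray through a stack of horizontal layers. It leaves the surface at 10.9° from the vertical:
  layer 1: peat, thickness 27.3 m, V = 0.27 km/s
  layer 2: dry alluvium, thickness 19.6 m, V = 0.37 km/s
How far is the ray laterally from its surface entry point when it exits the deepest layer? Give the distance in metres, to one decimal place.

Ray parameter p = sin 10.9° / 0.27 km/s = 7.0035e-01 s/km.
Layer 1: θ = 10.90°; offset = 27.3·tan 10.90° = 5.257 m.
Layer 2: sin θ = p·0.37 = 0.2591 → θ = 15.02°; offset = 19.6·tan 15.02° = 5.259 m.
Total horizontal offset = 10.516 m.

10.5 m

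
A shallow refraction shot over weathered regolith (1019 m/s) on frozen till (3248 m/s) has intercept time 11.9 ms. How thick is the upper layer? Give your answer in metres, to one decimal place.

6.4 m

θ_c = arcsin(1019/3248) = 18.28°; cos θ_c = 0.9495.
tᵢ = 2h cos θ_c/V₁ ⇒ h = tᵢ·V₁/(2 cos θ_c) = 0.0119·1019/(2·0.9495) = 6.39 m.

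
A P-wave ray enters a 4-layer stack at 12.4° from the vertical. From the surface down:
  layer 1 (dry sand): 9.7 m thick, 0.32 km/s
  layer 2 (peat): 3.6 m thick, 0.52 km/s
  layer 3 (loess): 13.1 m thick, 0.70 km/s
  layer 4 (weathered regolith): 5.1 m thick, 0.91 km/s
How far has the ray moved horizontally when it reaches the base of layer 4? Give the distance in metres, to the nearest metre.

14 m

Apply Snell's law at each interface; in layer i the horizontal offset is hᵢ·tan θᵢ.
Layer 1: θ = 12.40°; offset = 9.7·tan 12.40° = 2.133 m.
Layer 2: sin θ = 0.52·sin 12.4°/0.32 = 0.3489, θ = 20.42°; offset = 3.6·tan 20.42° = 1.340 m.
Layer 3: sin θ = 0.70·sin 12.4°/0.32 = 0.4697, θ = 28.02°; offset = 13.1·tan 28.02° = 6.970 m.
Layer 4: sin θ = 0.91·sin 12.4°/0.32 = 0.6107, θ = 37.64°; offset = 5.1·tan 37.64° = 3.933 m.
Summing the layer offsets gives 14.376 m.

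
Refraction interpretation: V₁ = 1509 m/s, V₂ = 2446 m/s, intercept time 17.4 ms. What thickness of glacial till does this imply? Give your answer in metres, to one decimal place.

h = tᵢ·V₁·V₂ / (2·√(V₂²−V₁²)).
√(V₂²−V₁²) = √(2446² − 1509²) = 1925.1 m/s.
h = 0.0174 s × 1509 × 2446 / (2 × 1925.1) = 16.68 m.

16.7 m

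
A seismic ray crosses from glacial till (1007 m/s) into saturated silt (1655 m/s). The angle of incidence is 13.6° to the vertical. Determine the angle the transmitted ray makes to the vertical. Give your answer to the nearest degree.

Snell's law: sin θ₂ = (V₂/V₁)·sin θ₁ = (1655/1007)·sin 13.6° = 0.3865.
θ₂ = arcsin 0.3865 = 22.73° from the normal.

23°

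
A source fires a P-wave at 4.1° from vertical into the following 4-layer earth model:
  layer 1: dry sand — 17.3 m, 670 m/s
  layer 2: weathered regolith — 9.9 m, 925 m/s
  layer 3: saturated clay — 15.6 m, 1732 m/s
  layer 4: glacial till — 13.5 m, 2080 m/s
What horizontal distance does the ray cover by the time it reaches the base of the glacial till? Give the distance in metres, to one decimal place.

8.2 m

Apply Snell's law at each interface; in layer i the horizontal offset is hᵢ·tan θᵢ.
Layer 1: θ = 4.10°; offset = 17.3·tan 4.10° = 1.240 m.
Layer 2: sin θ = 925·sin 4.1°/670 = 0.0987, θ = 5.66°; offset = 9.9·tan 5.66° = 0.982 m.
Layer 3: sin θ = 1732·sin 4.1°/670 = 0.1848, θ = 10.65°; offset = 15.6·tan 10.65° = 2.934 m.
Layer 4: sin θ = 2080·sin 4.1°/670 = 0.2220, θ = 12.82°; offset = 13.5·tan 12.82° = 3.073 m.
Summing the layer offsets gives 8.229 m.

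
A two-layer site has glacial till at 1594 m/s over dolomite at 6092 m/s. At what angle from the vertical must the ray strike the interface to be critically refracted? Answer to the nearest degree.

15°

At critical incidence the refracted ray runs along the interface (θ₂ = 90°), so sin θ_c = V₁/V₂.
θ_c = arcsin(1594/6092) = arcsin 0.2617 = 15.17°.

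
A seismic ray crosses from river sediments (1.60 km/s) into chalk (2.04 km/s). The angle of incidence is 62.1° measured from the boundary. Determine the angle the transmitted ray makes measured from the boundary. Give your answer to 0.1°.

Angle from the normal: 90° − 62.1° = 27.9°.
sin θ₁/V₁ = sin θ₂/V₂ ⇒ sin θ₂ = 2.04·sin 27.9°/1.60 = 2.04·0.4679/1.60 = 0.5966.
θ₂ = sin⁻¹(0.5966) = 36.63° (from vertical).
From the interface: 90° − 36.63° = 53.37°.

53.4°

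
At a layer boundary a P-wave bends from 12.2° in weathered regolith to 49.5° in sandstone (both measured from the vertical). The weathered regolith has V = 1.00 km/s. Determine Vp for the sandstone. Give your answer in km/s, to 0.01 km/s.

3.60 km/s

sin 12.2° = 0.2113; sin 49.5° = 0.7604.
V₂ = V₁·(sin θ₂/sin θ₁) = 1.00·(0.7604/0.2113) = 3.60 km/s.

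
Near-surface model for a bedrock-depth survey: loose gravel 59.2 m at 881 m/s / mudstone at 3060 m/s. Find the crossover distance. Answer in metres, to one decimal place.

159.2 m

x_cross = 2h·√((V₂+V₁)/(V₂−V₁)).
(V₂+V₁)/(V₂−V₁) = (3060+881)/(3060−881) = 1.8086; √ = 1.3449.
x_cross = 2·59.2·1.3449 = 159.23 m.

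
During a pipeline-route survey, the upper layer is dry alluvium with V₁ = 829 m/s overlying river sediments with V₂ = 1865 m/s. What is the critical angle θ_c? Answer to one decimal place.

At critical incidence the refracted ray runs along the interface (θ₂ = 90°), so sin θ_c = V₁/V₂.
θ_c = arcsin(829/1865) = arcsin 0.4445 = 26.39°.

26.4°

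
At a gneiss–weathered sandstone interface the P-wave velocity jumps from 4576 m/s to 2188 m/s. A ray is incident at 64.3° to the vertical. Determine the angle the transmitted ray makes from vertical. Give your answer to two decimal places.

sin θ₁/V₁ = sin θ₂/V₂ ⇒ sin θ₂ = 2188·sin 64.3°/4576 = 2188·0.9011/4576 = 0.4308.
θ₂ = arcsin 0.4308 = 25.52° from the normal.

25.52°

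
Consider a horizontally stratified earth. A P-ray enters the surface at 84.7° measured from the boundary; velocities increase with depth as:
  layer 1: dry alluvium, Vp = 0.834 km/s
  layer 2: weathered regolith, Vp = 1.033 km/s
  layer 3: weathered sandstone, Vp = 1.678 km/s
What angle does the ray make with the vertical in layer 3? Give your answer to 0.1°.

10.7°

From the normal: θ₁ = 90° − 84.7° = 5.3°.
Ray parameter p = sin 5.3° / 0.834 = 1.1076e-01 s/km.
sin θ_3 = p·V_3 = 1.1076e-01 × 1.678 = 0.1858.
θ_3 = 10.71° from the vertical.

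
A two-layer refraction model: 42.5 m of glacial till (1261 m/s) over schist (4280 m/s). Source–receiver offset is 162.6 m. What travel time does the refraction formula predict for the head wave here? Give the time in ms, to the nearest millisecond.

102 ms

t = x/V₂ + 2h·√(V₂²−V₁²)/(V₁V₂).
√(V₂²−V₁²) = √(4280²−1261²) = 4090.0 m/s; delay term = 2·42.5·4090.0/(1261·4280) = 0.06441 s.
t = 162.6/4280 + 0.06441 = 0.10241 s.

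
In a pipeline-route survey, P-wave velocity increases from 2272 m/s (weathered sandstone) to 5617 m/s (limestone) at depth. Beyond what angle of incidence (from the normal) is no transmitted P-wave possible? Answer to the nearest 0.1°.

23.9°

Critical incidence: sin θ_c = V₁/V₂ = 2272/5617 = 0.4045.
θ_c = arcsin 0.4045 = 23.86°.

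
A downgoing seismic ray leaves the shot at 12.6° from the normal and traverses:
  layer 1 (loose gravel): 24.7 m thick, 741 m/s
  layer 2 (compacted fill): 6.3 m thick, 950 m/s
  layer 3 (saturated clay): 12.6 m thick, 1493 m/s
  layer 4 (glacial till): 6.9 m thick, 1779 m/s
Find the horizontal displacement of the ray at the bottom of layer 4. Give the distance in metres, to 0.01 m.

17.76 m

Apply Snell's law at each interface; in layer i the horizontal offset is hᵢ·tan θᵢ.
Layer 1: θ = 12.60°; offset = 24.7·tan 12.60° = 5.5211 m.
Layer 2: sin θ = 950·sin 12.6°/741 = 0.2797, θ = 16.24°; offset = 6.3·tan 16.24° = 1.8352 m.
Layer 3: sin θ = 1493·sin 12.6°/741 = 0.4395, θ = 26.07°; offset = 12.6·tan 26.07° = 6.1655 m.
Layer 4: sin θ = 1779·sin 12.6°/741 = 0.5237, θ = 31.58°; offset = 6.9·tan 31.58° = 4.2419 m.
Σ offsets = 17.7637 m.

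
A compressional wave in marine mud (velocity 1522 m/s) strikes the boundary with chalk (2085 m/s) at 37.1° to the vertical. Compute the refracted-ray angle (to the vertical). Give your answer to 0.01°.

sin θ₁/V₁ = sin θ₂/V₂ ⇒ sin θ₂ = 2085·sin 37.1°/1522 = 2085·0.6032/1522 = 0.8263.
θ₂ = sin⁻¹(0.8263) = 55.72° (from vertical).

55.72°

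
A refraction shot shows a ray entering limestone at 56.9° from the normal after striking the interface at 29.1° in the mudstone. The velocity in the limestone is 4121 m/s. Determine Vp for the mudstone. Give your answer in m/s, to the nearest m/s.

2392 m/s

sin 29.1° = 0.4863; sin 56.9° = 0.8377.
V₁ = V₂·(sin θ₁/sin θ₂) = 4121·(0.4863/0.8377) = 2392.44 m/s.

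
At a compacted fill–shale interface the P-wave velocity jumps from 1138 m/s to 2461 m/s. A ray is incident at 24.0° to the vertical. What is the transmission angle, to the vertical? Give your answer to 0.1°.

Snell's law: sin θ₂ = (V₂/V₁)·sin θ₁ = (2461/1138)·sin 24.0° = 0.8796.
θ₂ = sin⁻¹(0.8796) = 61.59° (from vertical).

61.6°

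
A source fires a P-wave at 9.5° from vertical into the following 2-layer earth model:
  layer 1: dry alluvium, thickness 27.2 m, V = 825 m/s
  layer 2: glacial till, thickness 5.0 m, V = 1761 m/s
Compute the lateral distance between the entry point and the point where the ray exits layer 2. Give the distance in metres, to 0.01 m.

Apply Snell's law at each interface; in layer i the horizontal offset is hᵢ·tan θᵢ.
Layer 1: θ = 9.50°; offset = 27.2·tan 9.50° = 4.5517 m.
Layer 2: sin θ = 1761·sin 9.5°/825 = 0.3523, θ = 20.63°; offset = 5.0·tan 20.63° = 1.8822 m.
Total horizontal offset = 6.4339 m.

6.43 m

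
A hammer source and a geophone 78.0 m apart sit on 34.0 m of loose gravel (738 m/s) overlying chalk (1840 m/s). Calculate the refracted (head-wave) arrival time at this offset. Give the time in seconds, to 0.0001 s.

t = x/V₂ + 2h·√(V₂²−V₁²)/(V₁V₂).
√(V₂²−V₁²) = √(1840²−738²) = 1685.5 m/s; delay term = 2·34.0·1685.5/(738·1840) = 0.08440 s.
t = 78.0/1840 + 0.08440 = 0.12680 s.

0.1268 s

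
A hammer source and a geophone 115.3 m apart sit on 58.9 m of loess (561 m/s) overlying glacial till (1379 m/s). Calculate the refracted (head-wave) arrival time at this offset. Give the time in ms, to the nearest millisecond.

t = x/V₂ + 2h·√(V₂²−V₁²)/(V₁V₂).
√(V₂²−V₁²) = √(1379²−561²) = 1259.7 m/s; delay term = 2·58.9·1259.7/(561·1379) = 0.19182 s.
t = 115.3/1379 + 0.19182 = 0.27543 s.

275 ms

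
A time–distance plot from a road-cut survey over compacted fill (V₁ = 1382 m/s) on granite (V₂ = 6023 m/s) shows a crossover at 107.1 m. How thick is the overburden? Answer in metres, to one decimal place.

42.4 m

x_cross = 2h·√((V₂+V₁)/(V₂−V₁)) → h = x_cross / (2·√((V₂+V₁)/(V₂−V₁))).
√((V₂+V₁)/(V₂−V₁)) = √((6023+1382)/(6023−1382)) = 1.2632.
h = 107.1 / (2·1.2632) = 42.39 m.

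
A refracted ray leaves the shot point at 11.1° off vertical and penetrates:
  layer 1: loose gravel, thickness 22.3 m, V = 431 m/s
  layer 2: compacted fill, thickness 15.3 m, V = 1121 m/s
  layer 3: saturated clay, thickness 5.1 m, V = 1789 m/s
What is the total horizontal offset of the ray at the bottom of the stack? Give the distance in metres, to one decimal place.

p = sin θ₁/V₁ = sin 11.1°/431 = 4.4669e-04 s/m is conserved through the stack.
Layer 1: θ = 11.10°; offset = 22.3·tan 11.10° = 4.375 m.
Layer 2: sin θ = p·1121 = 0.5007 → θ = 30.05°; offset = 15.3·tan 30.05° = 8.851 m.
Layer 3: sin θ = p·1789 = 0.7991 → θ = 53.05°; offset = 5.1·tan 53.05° = 6.779 m.
Σ offsets = 20.005 m.

20.0 m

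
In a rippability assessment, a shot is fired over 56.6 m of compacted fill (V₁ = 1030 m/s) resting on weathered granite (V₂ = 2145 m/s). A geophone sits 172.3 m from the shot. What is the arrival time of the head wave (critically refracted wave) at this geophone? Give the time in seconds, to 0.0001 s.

0.1767 s

t = x/V₂ + 2h·√(V₂²−V₁²)/(V₁V₂).
√(V₂²−V₁²) = √(2145²−1030²) = 1881.5 m/s; delay term = 2·56.6·1881.5/(1030·2145) = 0.09640 s.
t = 172.3/2145 + 0.09640 = 0.17673 s.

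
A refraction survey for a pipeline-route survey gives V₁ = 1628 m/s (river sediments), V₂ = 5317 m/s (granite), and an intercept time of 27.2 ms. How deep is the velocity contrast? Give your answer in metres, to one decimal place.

θ_c = arcsin(1628/5317) = 17.83°; cos θ_c = 0.9520.
tᵢ = 2h cos θ_c/V₁ ⇒ h = tᵢ·V₁/(2 cos θ_c) = 0.0272·1628/(2·0.9520) = 23.26 m.

23.3 m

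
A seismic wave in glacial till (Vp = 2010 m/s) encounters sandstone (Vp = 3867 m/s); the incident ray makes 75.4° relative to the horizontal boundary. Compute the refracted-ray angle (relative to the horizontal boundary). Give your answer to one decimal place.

61.0°

Angle from the normal: 90° − 75.4° = 14.6°.
sin θ₁/V₁ = sin θ₂/V₂ ⇒ sin θ₂ = 3867·sin 14.6°/2010 = 3867·0.2521/2010 = 0.4850.
θ₂ = sin⁻¹(0.4850) = 29.01° (from vertical).
From the interface: 90° − 29.01° = 60.99°.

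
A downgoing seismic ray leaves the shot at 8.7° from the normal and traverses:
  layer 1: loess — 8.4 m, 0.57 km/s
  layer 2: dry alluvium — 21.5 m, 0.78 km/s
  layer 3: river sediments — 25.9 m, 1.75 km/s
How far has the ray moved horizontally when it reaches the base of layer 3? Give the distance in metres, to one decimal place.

Apply Snell's law at each interface; in layer i the horizontal offset is hᵢ·tan θᵢ.
Layer 1: θ = 8.70°; offset = 8.4·tan 8.70° = 1.285 m.
Layer 2: sin θ = 0.78·sin 8.7°/0.57 = 0.2070, θ = 11.95°; offset = 21.5·tan 11.95° = 4.549 m.
Layer 3: sin θ = 1.75·sin 8.7°/0.57 = 0.4644, θ = 27.67°; offset = 25.9·tan 27.67° = 13.581 m.
Summing the layer offsets gives 19.415 m.

19.4 m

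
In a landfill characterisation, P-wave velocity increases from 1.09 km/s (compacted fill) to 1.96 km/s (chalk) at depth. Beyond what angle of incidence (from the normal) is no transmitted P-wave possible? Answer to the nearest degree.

34°

At critical incidence the refracted ray runs along the interface (θ₂ = 90°), so sin θ_c = V₁/V₂.
θ_c = arcsin(1.09/1.96) = arcsin 0.5561 = 33.79°.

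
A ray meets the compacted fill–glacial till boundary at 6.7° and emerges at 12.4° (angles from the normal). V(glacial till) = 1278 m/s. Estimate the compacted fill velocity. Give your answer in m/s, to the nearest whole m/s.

694 m/s

sin 6.7° = 0.1167; sin 12.4° = 0.2147.
V₁ = V₂·(sin θ₁/sin θ₂) = 1278·(0.1167/0.2147) = 694.37 m/s.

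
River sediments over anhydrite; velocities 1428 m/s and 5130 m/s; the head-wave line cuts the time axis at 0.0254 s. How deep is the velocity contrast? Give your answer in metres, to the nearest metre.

θ_c = arcsin(1428/5130) = 16.16°; cos θ_c = 0.9605.
tᵢ = 2h cos θ_c/V₁ ⇒ h = tᵢ·V₁/(2 cos θ_c) = 0.0254·1428/(2·0.9605) = 18.88 m.

19 m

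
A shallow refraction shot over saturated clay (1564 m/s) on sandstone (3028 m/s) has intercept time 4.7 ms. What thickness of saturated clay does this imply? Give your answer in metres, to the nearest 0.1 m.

4.3 m

θ_c = arcsin(1564/3028) = 31.10°; cos θ_c = 0.8563.
tᵢ = 2h cos θ_c/V₁ ⇒ h = tᵢ·V₁/(2 cos θ_c) = 0.0047·1564/(2·0.8563) = 4.29 m.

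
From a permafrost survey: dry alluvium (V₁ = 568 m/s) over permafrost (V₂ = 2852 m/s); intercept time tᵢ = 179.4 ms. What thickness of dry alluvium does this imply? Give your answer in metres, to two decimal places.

θ_c = arcsin(568/2852) = 11.49°; cos θ_c = 0.9800.
tᵢ = 2h cos θ_c/V₁ ⇒ h = tᵢ·V₁/(2 cos θ_c) = 0.1794·568/(2·0.9800) = 51.99 m.

51.99 m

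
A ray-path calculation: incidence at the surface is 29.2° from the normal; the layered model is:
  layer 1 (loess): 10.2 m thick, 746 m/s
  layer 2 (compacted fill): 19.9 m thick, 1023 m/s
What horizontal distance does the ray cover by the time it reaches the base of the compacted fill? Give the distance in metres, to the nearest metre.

Apply Snell's law at each interface; in layer i the horizontal offset is hᵢ·tan θᵢ.
Layer 1: θ = 29.20°; offset = 10.2·tan 29.20° = 5.701 m.
Layer 2: sin θ = 1023·sin 29.2°/746 = 0.6690, θ = 41.99°; offset = 19.9·tan 41.99° = 17.912 m.
Total horizontal offset = 23.613 m.

24 m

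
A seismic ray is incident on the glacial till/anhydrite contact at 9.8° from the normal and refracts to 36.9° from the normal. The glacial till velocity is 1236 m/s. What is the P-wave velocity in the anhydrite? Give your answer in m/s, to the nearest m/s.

Snell's law: sin 9.8°/V₁ = sin 36.9°/V₂.
V₂ = V₁·sin 36.9°/sin 9.8° = 1236 × 3.5275 = 4360.04 m/s.

4360 m/s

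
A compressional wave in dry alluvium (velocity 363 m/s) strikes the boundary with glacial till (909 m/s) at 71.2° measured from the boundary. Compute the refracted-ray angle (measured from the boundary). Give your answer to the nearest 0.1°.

36.2°

Convert to the normal: θ₁ = 90° − 71.2° = 18.8°.
sin θ₁/V₁ = sin θ₂/V₂ ⇒ sin θ₂ = 909·sin 18.8°/363 = 909·0.3223/363 = 0.8070.
θ₂ = sin⁻¹(0.8070) = 53.80° (from vertical).
From the interface: 90° − 53.80° = 36.20°.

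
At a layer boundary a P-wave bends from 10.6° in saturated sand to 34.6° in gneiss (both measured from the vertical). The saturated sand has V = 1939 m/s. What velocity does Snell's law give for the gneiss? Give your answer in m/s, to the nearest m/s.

5986 m/s

Snell's law: sin 10.6°/V₁ = sin 34.6°/V₂.
V₂ = V₁·sin 34.6°/sin 10.6° = 1939 × 3.0869 = 5985.54 m/s.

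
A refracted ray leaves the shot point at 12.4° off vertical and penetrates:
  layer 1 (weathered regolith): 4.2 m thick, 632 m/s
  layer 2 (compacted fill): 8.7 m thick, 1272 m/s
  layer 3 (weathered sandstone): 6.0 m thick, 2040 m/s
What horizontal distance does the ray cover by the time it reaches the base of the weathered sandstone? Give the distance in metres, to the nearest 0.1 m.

p = sin θ₁/V₁ = sin 12.4°/632 = 3.3977e-04 s/m is conserved through the stack.
Layer 1: θ = 12.40°; offset = 4.2·tan 12.40° = 0.923 m.
Layer 2: sin θ = p·1272 = 0.4322 → θ = 25.61°; offset = 8.7·tan 25.61° = 4.170 m.
Layer 3: sin θ = p·2040 = 0.6931 → θ = 43.88°; offset = 6.0·tan 43.88° = 5.770 m.
Summing the layer offsets gives 10.863 m.

10.9 m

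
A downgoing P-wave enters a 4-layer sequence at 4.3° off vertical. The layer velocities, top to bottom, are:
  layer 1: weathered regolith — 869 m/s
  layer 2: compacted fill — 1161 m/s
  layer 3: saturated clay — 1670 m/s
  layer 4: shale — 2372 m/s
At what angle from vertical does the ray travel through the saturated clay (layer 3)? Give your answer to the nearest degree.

Ray parameter p = sin 4.3° / 869 = 8.6282e-05 s/m.
sin θ_3 = p·V_3 = 8.6282e-05 × 1670 = 0.1441.
θ_3 = arcsin 0.1441 = 8.28°.

8°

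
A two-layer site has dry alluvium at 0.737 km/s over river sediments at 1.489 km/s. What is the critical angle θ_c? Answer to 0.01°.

29.67°

At critical incidence the refracted ray runs along the interface (θ₂ = 90°), so sin θ_c = V₁/V₂.
θ_c = arcsin(0.737/1.489) = arcsin 0.4950 = 29.67°.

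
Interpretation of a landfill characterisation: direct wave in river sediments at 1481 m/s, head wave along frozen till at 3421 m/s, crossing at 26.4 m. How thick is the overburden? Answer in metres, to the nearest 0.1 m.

8.3 m

h = (x_cross/2)·√((V₂−V₁)/(V₂+V₁)).
(V₂−V₁)/(V₂+V₁) = (3421−1481)/(3421+1481) = 0.3958; √ = 0.6291.
h = (26.4/2)·0.6291 = 8.30 m.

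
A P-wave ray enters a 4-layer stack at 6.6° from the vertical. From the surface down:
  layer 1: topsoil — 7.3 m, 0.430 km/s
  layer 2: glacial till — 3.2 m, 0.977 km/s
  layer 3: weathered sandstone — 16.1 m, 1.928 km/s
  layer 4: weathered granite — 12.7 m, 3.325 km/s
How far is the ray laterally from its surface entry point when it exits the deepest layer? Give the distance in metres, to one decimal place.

36.0 m

p = sin θ₁/V₁ = sin 6.6°/0.430 = 2.6730e-01 s/km is conserved through the stack.
Layer 1: θ = 6.60°; offset = 7.3·tan 6.60° = 0.845 m.
Layer 2: sin θ = p·0.977 = 0.2611 → θ = 15.14°; offset = 3.2·tan 15.14° = 0.866 m.
Layer 3: sin θ = p·1.928 = 0.5153 → θ = 31.02°; offset = 16.1·tan 31.02° = 9.682 m.
Layer 4: sin θ = p·3.325 = 0.8888 → θ = 62.72°; offset = 12.7·tan 62.72° = 24.624 m.
Σ offsets = 36.016 m.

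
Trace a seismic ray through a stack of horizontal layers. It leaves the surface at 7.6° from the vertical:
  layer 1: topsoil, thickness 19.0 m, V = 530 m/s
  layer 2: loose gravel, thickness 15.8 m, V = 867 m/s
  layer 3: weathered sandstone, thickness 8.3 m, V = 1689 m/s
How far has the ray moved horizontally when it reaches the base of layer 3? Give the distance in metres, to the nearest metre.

10 m

Apply Snell's law at each interface; in layer i the horizontal offset is hᵢ·tan θᵢ.
Layer 1: θ = 7.60°; offset = 19.0·tan 7.60° = 2.535 m.
Layer 2: sin θ = 867·sin 7.6°/530 = 0.2164, θ = 12.49°; offset = 15.8·tan 12.49° = 3.501 m.
Layer 3: sin θ = 1689·sin 7.6°/530 = 0.4215, θ = 24.93°; offset = 8.3·tan 24.93° = 3.858 m.
Σ offsets = 9.894 m.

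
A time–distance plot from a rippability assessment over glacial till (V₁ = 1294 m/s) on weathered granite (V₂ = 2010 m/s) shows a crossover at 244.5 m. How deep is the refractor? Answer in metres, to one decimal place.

56.9 m

x_cross = 2h·√((V₂+V₁)/(V₂−V₁)) → h = x_cross / (2·√((V₂+V₁)/(V₂−V₁))).
√((V₂+V₁)/(V₂−V₁)) = √((2010+1294)/(2010−1294)) = 2.1481.
h = 244.5 / (2·2.1481) = 56.91 m.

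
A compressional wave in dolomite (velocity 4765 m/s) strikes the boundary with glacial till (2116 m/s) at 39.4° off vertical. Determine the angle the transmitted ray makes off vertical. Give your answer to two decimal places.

Snell's law: sin θ₂ = (V₂/V₁)·sin θ₁ = (2116/4765)·sin 39.4° = 0.2819.
θ₂ = arcsin 0.2819 = 16.37° from the normal.

16.37°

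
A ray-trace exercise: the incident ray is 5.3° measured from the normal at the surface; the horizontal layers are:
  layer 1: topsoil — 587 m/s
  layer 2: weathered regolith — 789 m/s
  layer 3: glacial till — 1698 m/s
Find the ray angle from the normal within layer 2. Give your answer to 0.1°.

Snell's law across each interface conserves sin θ / V, so sin θ_2 = V_2·sin θ₁/V₁.
sin θ_2 = 789 × sin 5.3° / 587 = 0.1242.
θ_2 = arcsin 0.1242 = 7.13°.

7.1°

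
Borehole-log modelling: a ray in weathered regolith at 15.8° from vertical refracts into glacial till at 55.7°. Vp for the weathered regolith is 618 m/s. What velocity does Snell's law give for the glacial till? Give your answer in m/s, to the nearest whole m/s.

1875 m/s

sin 15.8° = 0.2723; sin 55.7° = 0.8261.
V₂ = V₁·(sin θ₂/sin θ₁) = 618·(0.8261/0.2723) = 1875.01 m/s.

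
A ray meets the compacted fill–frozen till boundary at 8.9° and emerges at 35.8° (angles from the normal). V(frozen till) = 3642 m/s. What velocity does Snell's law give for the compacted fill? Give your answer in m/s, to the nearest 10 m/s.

Snell's law: sin 8.9°/V₁ = sin 35.8°/V₂.
V₁ = V₂·sin 8.9°/sin 35.8° = 3642 × 0.2645 = 963.24 m/s.

960 m/s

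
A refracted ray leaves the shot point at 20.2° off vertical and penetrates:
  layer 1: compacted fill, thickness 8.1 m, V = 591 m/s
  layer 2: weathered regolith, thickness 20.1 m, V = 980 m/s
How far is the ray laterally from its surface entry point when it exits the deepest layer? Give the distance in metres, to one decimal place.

Apply Snell's law at each interface; in layer i the horizontal offset is hᵢ·tan θᵢ.
Layer 1: θ = 20.20°; offset = 8.1·tan 20.20° = 2.980 m.
Layer 2: sin θ = 980·sin 20.2°/591 = 0.5726, θ = 34.93°; offset = 20.1·tan 34.93° = 14.038 m.
Summing the layer offsets gives 17.018 m.

17.0 m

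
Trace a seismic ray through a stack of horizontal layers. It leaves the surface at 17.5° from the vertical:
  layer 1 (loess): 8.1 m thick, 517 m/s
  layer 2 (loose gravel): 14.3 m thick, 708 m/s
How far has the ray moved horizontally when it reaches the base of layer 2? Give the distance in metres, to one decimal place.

9.0 m

Apply Snell's law at each interface; in layer i the horizontal offset is hᵢ·tan θᵢ.
Layer 1: θ = 17.50°; offset = 8.1·tan 17.50° = 2.554 m.
Layer 2: sin θ = 708·sin 17.5°/517 = 0.4118, θ = 24.32°; offset = 14.3·tan 24.32° = 6.462 m.
Σ offsets = 9.016 m.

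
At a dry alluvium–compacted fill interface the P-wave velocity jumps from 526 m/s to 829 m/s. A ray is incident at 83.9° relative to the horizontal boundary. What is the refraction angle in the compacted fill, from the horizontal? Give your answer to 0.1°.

80.4°

Convert to the normal: θ₁ = 90° − 83.9° = 6.1°.
Snell's law: sin θ₂ = (V₂/V₁)·sin θ₁ = (829/526)·sin 6.1° = 0.1675.
θ₂ = arcsin 0.1675 = 9.64° from the normal.
From the interface: 90° − 9.64° = 80.36°.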